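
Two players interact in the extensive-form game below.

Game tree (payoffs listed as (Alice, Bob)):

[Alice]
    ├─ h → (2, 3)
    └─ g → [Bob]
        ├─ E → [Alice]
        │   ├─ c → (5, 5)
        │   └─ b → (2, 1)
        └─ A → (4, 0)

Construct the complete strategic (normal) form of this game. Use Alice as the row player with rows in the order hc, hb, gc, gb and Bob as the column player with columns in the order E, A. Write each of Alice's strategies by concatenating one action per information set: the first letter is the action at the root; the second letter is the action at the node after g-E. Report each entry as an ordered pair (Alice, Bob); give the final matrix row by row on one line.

Row hc: E→(2,3), A→(2,3)
Row hb: E→(2,3), A→(2,3)
Row gc: E→(5,5), A→(4,0)
Row gb: E→(2,1), A→(4,0)

hc: (2,3) (2,3) | hb: (2,3) (2,3) | gc: (5,5) (4,0) | gb: (2,1) (4,0)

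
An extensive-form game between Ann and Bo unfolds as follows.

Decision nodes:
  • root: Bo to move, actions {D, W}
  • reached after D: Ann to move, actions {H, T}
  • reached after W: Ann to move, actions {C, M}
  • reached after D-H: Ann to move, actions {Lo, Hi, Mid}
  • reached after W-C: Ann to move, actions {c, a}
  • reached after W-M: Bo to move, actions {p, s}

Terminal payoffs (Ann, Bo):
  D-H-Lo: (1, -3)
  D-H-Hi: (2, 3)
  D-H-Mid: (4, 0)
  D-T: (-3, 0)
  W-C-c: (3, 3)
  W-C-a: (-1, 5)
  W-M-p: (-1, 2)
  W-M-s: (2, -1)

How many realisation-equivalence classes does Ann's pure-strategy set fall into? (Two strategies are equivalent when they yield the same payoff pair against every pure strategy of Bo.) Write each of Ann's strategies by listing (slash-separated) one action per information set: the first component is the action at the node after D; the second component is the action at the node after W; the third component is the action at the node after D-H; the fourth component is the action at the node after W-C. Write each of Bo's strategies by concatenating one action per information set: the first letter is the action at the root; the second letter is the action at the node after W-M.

12

Ann has 24 pure strategies: H/C/Lo/c, H/C/Lo/a, H/C/Hi/c, H/C/Hi/a, H/C/Mid/c, H/C/Mid/a, H/M/Lo/c, H/M/Lo/a, H/M/Hi/c, H/M/Hi/a, H/M/Mid/c, H/M/Mid/a, T/C/Lo/c, T/C/Lo/a, T/C/Hi/c, T/C/Hi/a, T/C/Mid/c, T/C/Mid/a, T/M/Lo/c, T/M/Lo/a, T/M/Hi/c, T/M/Hi/a, T/M/Mid/c, T/M/Mid/a. Columns: Dp, Ds, Wp, Ws.
{H/C/Lo/c} → row (1,-3) (1,-3) (3,3) (3,3)
{H/C/Lo/a} → row (1,-3) (1,-3) (-1,5) (-1,5)
{H/C/Hi/c} → row (2,3) (2,3) (3,3) (3,3)
{H/C/Hi/a} → row (2,3) (2,3) (-1,5) (-1,5)
{H/C/Mid/c} → row (4,0) (4,0) (3,3) (3,3)
{H/C/Mid/a} → row (4,0) (4,0) (-1,5) (-1,5)
{H/M/Lo/c, H/M/Lo/a} → row (1,-3) (1,-3) (-1,2) (2,-1)
{H/M/Hi/c, H/M/Hi/a} → row (2,3) (2,3) (-1,2) (2,-1)
{H/M/Mid/c, H/M/Mid/a} → row (4,0) (4,0) (-1,2) (2,-1)
{T/C/Lo/c, T/C/Hi/c, T/C/Mid/c} → row (-3,0) (-3,0) (3,3) (3,3)
{T/C/Lo/a, T/C/Hi/a, T/C/Mid/a} → row (-3,0) (-3,0) (-1,5) (-1,5)
{T/M/Lo/c, T/M/Lo/a, T/M/Hi/c, T/M/Hi/a, T/M/Mid/c, T/M/Mid/a} → row (-3,0) (-3,0) (-1,2) (2,-1)
That's 12 distinct rows out of 24 strategies.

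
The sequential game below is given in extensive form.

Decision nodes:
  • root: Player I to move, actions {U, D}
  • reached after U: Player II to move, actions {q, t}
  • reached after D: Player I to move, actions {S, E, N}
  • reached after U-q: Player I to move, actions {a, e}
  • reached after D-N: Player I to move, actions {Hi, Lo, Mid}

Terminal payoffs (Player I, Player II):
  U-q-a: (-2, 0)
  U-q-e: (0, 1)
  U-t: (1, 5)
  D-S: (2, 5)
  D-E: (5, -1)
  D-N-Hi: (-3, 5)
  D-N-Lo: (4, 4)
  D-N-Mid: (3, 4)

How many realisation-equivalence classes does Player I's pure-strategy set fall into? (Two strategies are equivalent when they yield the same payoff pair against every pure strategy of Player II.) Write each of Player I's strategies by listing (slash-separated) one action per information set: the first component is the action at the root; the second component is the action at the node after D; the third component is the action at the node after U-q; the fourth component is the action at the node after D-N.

7

Player I has 36 pure strategies: U/S/a/Hi, U/S/a/Lo, U/S/a/Mid, U/S/e/Hi, U/S/e/Lo, U/S/e/Mid, U/E/a/Hi, U/E/a/Lo, U/E/a/Mid, U/E/e/Hi, U/E/e/Lo, U/E/e/Mid, U/N/a/Hi, U/N/a/Lo, U/N/a/Mid, U/N/e/Hi, U/N/e/Lo, U/N/e/Mid, D/S/a/Hi, D/S/a/Lo, D/S/a/Mid, D/S/e/Hi, D/S/e/Lo, D/S/e/Mid, D/E/a/Hi, D/E/a/Lo, D/E/a/Mid, D/E/e/Hi, D/E/e/Lo, D/E/e/Mid, D/N/a/Hi, D/N/a/Lo, D/N/a/Mid, D/N/e/Hi, D/N/e/Lo, D/N/e/Mid. Columns: q, t.
{U/S/a/Hi, U/S/a/Lo, U/S/a/Mid, U/E/a/Hi, U/E/a/Lo, U/E/a/Mid, U/N/a/Hi, U/N/a/Lo, U/N/a/Mid} → row (-2,0) (1,5)
{U/S/e/Hi, U/S/e/Lo, U/S/e/Mid, U/E/e/Hi, U/E/e/Lo, U/E/e/Mid, U/N/e/Hi, U/N/e/Lo, U/N/e/Mid} → row (0,1) (1,5)
{D/S/a/Hi, D/S/a/Lo, D/S/a/Mid, D/S/e/Hi, D/S/e/Lo, D/S/e/Mid} → row (2,5) (2,5)
{D/E/a/Hi, D/E/a/Lo, D/E/a/Mid, D/E/e/Hi, D/E/e/Lo, D/E/e/Mid} → row (5,-1) (5,-1)
{D/N/a/Hi, D/N/e/Hi} → row (-3,5) (-3,5)
{D/N/a/Lo, D/N/e/Lo} → row (4,4) (4,4)
{D/N/a/Mid, D/N/e/Mid} → row (3,4) (3,4)
That's 7 distinct rows out of 36 strategies.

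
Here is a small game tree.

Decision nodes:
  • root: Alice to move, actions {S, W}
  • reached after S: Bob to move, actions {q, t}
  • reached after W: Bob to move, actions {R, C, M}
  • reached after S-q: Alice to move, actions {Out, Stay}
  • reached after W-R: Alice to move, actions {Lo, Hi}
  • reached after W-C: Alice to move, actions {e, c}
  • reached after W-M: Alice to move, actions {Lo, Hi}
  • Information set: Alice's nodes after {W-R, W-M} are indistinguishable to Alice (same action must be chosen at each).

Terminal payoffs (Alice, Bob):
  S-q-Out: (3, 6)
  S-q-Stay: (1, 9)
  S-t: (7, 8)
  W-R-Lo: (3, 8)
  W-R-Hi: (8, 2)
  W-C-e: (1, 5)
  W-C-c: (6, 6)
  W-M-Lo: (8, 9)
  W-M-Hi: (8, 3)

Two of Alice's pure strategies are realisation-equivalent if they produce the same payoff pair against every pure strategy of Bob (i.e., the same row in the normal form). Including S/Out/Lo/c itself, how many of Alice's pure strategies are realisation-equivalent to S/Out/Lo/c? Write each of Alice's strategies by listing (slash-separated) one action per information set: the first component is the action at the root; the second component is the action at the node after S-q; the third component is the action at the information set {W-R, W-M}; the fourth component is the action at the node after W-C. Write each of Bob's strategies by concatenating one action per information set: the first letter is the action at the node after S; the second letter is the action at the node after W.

4

Row for S/Out/Lo/c (columns qR, qC, qM, tR, tC, tM): (3,6) (3,6) (3,6) (7,8) (7,8) (7,8).
Under S/Out/Lo/c, Alice's choice at the information set {W-R, W-M} and at the node after W-C can never be reached regardless of what Bob does, so varying those choices leaves every outcome unchanged.
Holding the reachable choices fixed and varying the unreachable ones freely already gives 2 × 2 = 4 equivalent strategies.
No other strategy reproduces this row, so those 4 are the full class: S/Out/Lo/e, S/Out/Lo/c, S/Out/Hi/e, S/Out/Hi/c.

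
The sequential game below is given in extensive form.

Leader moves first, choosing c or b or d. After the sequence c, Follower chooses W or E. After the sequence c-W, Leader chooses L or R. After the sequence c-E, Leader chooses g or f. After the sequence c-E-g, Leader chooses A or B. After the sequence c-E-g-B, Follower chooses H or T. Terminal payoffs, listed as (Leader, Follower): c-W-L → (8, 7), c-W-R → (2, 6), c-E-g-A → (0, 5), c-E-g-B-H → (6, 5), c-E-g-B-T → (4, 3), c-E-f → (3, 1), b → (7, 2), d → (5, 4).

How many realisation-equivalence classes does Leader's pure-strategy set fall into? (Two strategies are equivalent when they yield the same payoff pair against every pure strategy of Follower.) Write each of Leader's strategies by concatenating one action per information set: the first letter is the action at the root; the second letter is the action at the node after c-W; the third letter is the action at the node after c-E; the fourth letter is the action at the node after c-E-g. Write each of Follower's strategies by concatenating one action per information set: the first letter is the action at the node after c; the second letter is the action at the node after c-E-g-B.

Leader has 24 pure strategies: cLgA, cLgB, cLfA, cLfB, cRgA, cRgB, cRfA, cRfB, bLgA, bLgB, bLfA, bLfB, bRgA, bRgB, bRfA, bRfB, dLgA, dLgB, dLfA, dLfB, dRgA, dRgB, dRfA, dRfB. Columns: WH, WT, EH, ET.
{cLgA} → row (8,7) (8,7) (0,5) (0,5)
{cLgB} → row (8,7) (8,7) (6,5) (4,3)
{cLfA, cLfB} → row (8,7) (8,7) (3,1) (3,1)
{cRgA} → row (2,6) (2,6) (0,5) (0,5)
{cRgB} → row (2,6) (2,6) (6,5) (4,3)
{cRfA, cRfB} → row (2,6) (2,6) (3,1) (3,1)
{bLgA, bLgB, bLfA, bLfB, bRgA, bRgB, bRfA, bRfB} → row (7,2) (7,2) (7,2) (7,2)
{dLgA, dLgB, dLfA, dLfB, dRgA, dRgB, dRfA, dRfB} → row (5,4) (5,4) (5,4) (5,4)
That's 8 distinct rows out of 24 strategies.

8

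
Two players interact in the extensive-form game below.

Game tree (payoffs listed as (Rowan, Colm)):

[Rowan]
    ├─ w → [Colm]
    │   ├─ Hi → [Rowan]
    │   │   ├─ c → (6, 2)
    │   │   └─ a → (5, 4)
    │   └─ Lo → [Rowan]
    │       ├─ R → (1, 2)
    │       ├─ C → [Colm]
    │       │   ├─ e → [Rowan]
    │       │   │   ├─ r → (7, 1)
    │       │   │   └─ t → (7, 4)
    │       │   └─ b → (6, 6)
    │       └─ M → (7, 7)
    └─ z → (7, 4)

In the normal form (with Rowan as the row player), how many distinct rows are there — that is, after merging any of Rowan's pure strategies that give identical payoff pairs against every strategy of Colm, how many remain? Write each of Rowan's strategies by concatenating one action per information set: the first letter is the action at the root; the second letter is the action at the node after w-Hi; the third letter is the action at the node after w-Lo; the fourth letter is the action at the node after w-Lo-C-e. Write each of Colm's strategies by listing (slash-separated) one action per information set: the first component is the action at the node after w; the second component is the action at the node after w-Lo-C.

9

Rowan has 24 pure strategies: wcRr, wcRt, wcCr, wcCt, wcMr, wcMt, waRr, waRt, waCr, waCt, waMr, waMt, zcRr, zcRt, zcCr, zcCt, zcMr, zcMt, zaRr, zaRt, zaCr, zaCt, zaMr, zaMt. Columns: Hi/e, Hi/b, Lo/e, Lo/b.
{wcRr, wcRt} → row (6,2) (6,2) (1,2) (1,2)
{wcCr} → row (6,2) (6,2) (7,1) (6,6)
{wcCt} → row (6,2) (6,2) (7,4) (6,6)
{wcMr, wcMt} → row (6,2) (6,2) (7,7) (7,7)
{waRr, waRt} → row (5,4) (5,4) (1,2) (1,2)
{waCr} → row (5,4) (5,4) (7,1) (6,6)
{waCt} → row (5,4) (5,4) (7,4) (6,6)
{waMr, waMt} → row (5,4) (5,4) (7,7) (7,7)
{zcRr, zcRt, zcCr, zcCt, zcMr, zcMt, zaRr, zaRt, zaCr, zaCt, zaMr, zaMt} → row (7,4) (7,4) (7,4) (7,4)
That's 9 distinct rows out of 24 strategies.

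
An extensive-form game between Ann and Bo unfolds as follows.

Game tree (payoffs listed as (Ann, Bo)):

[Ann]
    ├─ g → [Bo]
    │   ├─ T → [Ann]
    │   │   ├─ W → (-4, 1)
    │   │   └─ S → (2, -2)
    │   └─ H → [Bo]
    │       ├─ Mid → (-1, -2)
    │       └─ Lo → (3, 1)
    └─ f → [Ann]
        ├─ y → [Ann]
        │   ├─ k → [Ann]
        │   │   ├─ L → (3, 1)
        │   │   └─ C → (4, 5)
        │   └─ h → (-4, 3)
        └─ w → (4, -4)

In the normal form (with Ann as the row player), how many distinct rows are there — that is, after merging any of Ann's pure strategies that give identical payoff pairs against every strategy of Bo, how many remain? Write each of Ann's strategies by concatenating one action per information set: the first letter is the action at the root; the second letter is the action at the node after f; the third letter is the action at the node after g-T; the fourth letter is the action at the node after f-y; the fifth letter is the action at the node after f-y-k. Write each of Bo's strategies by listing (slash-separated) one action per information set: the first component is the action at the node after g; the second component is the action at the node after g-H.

Ann has 32 pure strategies: gyWkL, gyWkC, gyWhL, gyWhC, gySkL, gySkC, gyShL, gyShC, gwWkL, gwWkC, gwWhL, gwWhC, gwSkL, gwSkC, gwShL, gwShC, fyWkL, fyWkC, fyWhL, fyWhC, fySkL, fySkC, fyShL, fyShC, fwWkL, fwWkC, fwWhL, fwWhC, fwSkL, fwSkC, fwShL, fwShC. Columns: T/Mid, T/Lo, H/Mid, H/Lo.
{gyWkL, gyWkC, gyWhL, gyWhC, gwWkL, gwWkC, gwWhL, gwWhC} → row (-4,1) (-4,1) (-1,-2) (3,1)
{gySkL, gySkC, gyShL, gyShC, gwSkL, gwSkC, gwShL, gwShC} → row (2,-2) (2,-2) (-1,-2) (3,1)
{fyWkL, fySkL} → row (3,1) (3,1) (3,1) (3,1)
{fyWkC, fySkC} → row (4,5) (4,5) (4,5) (4,5)
{fyWhL, fyWhC, fyShL, fyShC} → row (-4,3) (-4,3) (-4,3) (-4,3)
{fwWkL, fwWkC, fwWhL, fwWhC, fwSkL, fwSkC, fwShL, fwShC} → row (4,-4) (4,-4) (4,-4) (4,-4)
That's 6 distinct rows out of 32 strategies.

6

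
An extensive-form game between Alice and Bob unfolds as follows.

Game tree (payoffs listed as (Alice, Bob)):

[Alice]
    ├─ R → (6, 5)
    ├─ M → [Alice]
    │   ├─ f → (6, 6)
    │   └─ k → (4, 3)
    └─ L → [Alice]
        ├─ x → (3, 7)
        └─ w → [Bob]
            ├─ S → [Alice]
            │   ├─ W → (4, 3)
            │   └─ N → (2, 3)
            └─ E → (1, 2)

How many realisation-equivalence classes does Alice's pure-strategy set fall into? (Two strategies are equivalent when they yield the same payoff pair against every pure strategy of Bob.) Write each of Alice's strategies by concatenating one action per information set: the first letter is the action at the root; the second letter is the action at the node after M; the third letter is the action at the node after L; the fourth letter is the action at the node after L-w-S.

Alice has 24 pure strategies: RfxW, RfxN, RfwW, RfwN, RkxW, RkxN, RkwW, RkwN, MfxW, MfxN, MfwW, MfwN, MkxW, MkxN, MkwW, MkwN, LfxW, LfxN, LfwW, LfwN, LkxW, LkxN, LkwW, LkwN. Columns: S, E.
{RfxW, RfxN, RfwW, RfwN, RkxW, RkxN, RkwW, RkwN} → row (6,5) (6,5)
{MfxW, MfxN, MfwW, MfwN} → row (6,6) (6,6)
{MkxW, MkxN, MkwW, MkwN} → row (4,3) (4,3)
{LfxW, LfxN, LkxW, LkxN} → row (3,7) (3,7)
{LfwW, LkwW} → row (4,3) (1,2)
{LfwN, LkwN} → row (2,3) (1,2)
That's 6 distinct rows out of 24 strategies.

6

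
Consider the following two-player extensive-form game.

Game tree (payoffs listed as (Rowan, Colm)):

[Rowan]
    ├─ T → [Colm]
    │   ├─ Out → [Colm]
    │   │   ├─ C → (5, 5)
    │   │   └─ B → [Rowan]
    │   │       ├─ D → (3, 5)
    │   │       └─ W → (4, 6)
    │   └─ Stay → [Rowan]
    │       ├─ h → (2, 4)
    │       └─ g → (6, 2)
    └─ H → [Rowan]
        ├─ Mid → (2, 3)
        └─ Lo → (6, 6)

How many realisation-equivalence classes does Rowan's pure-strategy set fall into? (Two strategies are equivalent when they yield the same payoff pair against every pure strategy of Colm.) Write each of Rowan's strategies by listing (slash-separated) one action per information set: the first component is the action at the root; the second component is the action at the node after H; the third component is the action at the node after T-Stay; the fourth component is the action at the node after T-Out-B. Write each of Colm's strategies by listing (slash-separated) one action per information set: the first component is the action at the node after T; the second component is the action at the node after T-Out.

Rowan has 16 pure strategies: T/Mid/h/D, T/Mid/h/W, T/Mid/g/D, T/Mid/g/W, T/Lo/h/D, T/Lo/h/W, T/Lo/g/D, T/Lo/g/W, H/Mid/h/D, H/Mid/h/W, H/Mid/g/D, H/Mid/g/W, H/Lo/h/D, H/Lo/h/W, H/Lo/g/D, H/Lo/g/W. Columns: Out/C, Out/B, Stay/C, Stay/B.
{T/Mid/h/D, T/Lo/h/D} → row (5,5) (3,5) (2,4) (2,4)
{T/Mid/h/W, T/Lo/h/W} → row (5,5) (4,6) (2,4) (2,4)
{T/Mid/g/D, T/Lo/g/D} → row (5,5) (3,5) (6,2) (6,2)
{T/Mid/g/W, T/Lo/g/W} → row (5,5) (4,6) (6,2) (6,2)
{H/Mid/h/D, H/Mid/h/W, H/Mid/g/D, H/Mid/g/W} → row (2,3) (2,3) (2,3) (2,3)
{H/Lo/h/D, H/Lo/h/W, H/Lo/g/D, H/Lo/g/W} → row (6,6) (6,6) (6,6) (6,6)
That's 6 distinct rows out of 16 strategies.

6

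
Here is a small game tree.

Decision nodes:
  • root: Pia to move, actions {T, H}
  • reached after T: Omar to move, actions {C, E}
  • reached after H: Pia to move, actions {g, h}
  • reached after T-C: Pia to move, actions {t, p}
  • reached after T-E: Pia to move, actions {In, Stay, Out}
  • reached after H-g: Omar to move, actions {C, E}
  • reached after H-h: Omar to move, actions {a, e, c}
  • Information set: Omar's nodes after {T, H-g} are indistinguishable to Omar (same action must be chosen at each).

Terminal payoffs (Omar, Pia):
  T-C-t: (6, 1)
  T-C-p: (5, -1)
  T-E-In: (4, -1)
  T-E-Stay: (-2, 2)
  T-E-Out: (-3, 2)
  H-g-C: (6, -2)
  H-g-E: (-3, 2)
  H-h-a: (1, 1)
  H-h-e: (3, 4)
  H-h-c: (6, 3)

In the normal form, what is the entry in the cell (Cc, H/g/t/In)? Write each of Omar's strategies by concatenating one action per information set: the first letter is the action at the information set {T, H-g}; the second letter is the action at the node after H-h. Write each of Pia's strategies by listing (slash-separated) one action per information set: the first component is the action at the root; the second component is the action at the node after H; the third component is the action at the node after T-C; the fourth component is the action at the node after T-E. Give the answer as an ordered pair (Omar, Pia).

(6, -2)

Trace the play path from the root:
  Pia plays H
  Pia plays g at [H]
  Omar plays C at [H-g]
→ terminal payoff (6, -2).
(Omar's choice at the node after H-h is never reached on this path, so it doesn't affect the outcome.)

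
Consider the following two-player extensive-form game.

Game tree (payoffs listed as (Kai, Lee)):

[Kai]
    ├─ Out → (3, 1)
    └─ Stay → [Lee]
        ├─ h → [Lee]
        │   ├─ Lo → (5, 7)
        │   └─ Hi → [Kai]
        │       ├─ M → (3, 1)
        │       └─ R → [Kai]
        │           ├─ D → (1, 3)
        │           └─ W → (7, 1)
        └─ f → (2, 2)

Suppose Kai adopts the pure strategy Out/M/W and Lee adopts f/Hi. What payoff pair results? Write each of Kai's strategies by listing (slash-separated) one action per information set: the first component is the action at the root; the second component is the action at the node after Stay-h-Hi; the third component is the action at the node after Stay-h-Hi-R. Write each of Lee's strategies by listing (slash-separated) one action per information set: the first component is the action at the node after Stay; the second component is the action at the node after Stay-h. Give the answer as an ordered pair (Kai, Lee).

(3, 1)

Trace the play path from the root:
  Kai plays Out
→ terminal payoff (3, 1).
(Kai's choice at the node after Stay-h-Hi is never reached on this path, so it doesn't affect the outcome.)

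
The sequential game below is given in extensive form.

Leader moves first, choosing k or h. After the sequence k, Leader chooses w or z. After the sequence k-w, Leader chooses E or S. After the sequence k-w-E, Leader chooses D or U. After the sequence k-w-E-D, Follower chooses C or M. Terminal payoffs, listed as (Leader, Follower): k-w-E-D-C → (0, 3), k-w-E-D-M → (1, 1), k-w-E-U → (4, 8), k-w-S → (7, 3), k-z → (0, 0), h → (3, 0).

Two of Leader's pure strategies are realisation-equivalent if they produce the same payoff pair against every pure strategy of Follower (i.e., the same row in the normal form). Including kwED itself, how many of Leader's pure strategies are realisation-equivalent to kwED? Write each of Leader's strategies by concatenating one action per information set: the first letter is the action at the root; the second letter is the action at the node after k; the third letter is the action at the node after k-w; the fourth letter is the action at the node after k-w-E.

1

Row for kwED (columns C, M): (0,3) (1,1).
Every one of Leader's information sets is on the play path for some reply by Follower when Leader follows kwED.
Changing the action at any of them therefore changes at least one column, so only kwED itself gives this row.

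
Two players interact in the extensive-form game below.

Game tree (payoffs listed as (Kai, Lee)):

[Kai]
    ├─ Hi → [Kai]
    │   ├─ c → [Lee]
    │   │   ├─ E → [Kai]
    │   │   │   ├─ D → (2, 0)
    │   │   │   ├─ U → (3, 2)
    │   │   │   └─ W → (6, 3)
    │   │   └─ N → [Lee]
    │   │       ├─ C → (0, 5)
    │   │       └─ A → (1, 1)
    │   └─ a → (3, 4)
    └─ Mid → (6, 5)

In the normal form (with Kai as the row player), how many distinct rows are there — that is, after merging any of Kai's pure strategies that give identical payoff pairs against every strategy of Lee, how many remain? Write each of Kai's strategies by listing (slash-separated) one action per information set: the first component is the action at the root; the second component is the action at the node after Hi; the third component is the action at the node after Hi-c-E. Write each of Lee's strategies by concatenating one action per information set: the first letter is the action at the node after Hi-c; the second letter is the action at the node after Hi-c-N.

5

Kai has 12 pure strategies: Hi/c/D, Hi/c/U, Hi/c/W, Hi/a/D, Hi/a/U, Hi/a/W, Mid/c/D, Mid/c/U, Mid/c/W, Mid/a/D, Mid/a/U, Mid/a/W. Columns: EC, EA, NC, NA.
{Hi/c/D} → row (2,0) (2,0) (0,5) (1,1)
{Hi/c/U} → row (3,2) (3,2) (0,5) (1,1)
{Hi/c/W} → row (6,3) (6,3) (0,5) (1,1)
{Hi/a/D, Hi/a/U, Hi/a/W} → row (3,4) (3,4) (3,4) (3,4)
{Mid/c/D, Mid/c/U, Mid/c/W, Mid/a/D, Mid/a/U, Mid/a/W} → row (6,5) (6,5) (6,5) (6,5)
That's 5 distinct rows out of 12 strategies.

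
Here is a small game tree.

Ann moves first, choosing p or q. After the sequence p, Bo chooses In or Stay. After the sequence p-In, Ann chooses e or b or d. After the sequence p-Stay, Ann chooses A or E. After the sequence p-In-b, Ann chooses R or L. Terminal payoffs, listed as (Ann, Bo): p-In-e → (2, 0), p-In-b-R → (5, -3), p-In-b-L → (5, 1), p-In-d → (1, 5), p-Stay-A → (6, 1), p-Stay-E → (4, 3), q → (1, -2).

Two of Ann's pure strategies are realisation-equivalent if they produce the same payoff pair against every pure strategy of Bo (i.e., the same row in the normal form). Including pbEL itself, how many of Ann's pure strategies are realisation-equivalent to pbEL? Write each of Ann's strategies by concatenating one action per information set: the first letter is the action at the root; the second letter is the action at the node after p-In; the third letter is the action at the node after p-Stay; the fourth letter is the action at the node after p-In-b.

1

Row for pbEL (columns In, Stay): (5,1) (4,3).
Every one of Ann's information sets is on the play path for some reply by Bo when Ann follows pbEL.
Changing the action at any of them therefore changes at least one column, so only pbEL itself gives this row.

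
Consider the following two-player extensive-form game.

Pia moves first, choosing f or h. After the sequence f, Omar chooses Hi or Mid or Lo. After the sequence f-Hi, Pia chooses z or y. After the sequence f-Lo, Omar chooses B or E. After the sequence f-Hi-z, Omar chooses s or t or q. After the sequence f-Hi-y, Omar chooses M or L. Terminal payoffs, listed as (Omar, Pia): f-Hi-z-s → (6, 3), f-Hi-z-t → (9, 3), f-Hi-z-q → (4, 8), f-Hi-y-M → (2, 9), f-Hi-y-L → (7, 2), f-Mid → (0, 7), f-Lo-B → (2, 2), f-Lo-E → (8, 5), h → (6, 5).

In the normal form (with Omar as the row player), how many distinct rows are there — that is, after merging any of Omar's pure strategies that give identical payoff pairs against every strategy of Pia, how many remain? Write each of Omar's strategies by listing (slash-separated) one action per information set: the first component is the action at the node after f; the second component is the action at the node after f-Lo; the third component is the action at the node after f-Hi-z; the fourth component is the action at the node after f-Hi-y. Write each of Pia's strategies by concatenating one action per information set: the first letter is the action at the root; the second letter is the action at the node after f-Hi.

Omar has 36 pure strategies: Hi/B/s/M, Hi/B/s/L, Hi/B/t/M, Hi/B/t/L, Hi/B/q/M, Hi/B/q/L, Hi/E/s/M, Hi/E/s/L, Hi/E/t/M, Hi/E/t/L, Hi/E/q/M, Hi/E/q/L, Mid/B/s/M, Mid/B/s/L, Mid/B/t/M, Mid/B/t/L, Mid/B/q/M, Mid/B/q/L, Mid/E/s/M, Mid/E/s/L, Mid/E/t/M, Mid/E/t/L, Mid/E/q/M, Mid/E/q/L, Lo/B/s/M, Lo/B/s/L, Lo/B/t/M, Lo/B/t/L, Lo/B/q/M, Lo/B/q/L, Lo/E/s/M, Lo/E/s/L, Lo/E/t/M, Lo/E/t/L, Lo/E/q/M, Lo/E/q/L. Columns: fz, fy, hz, hy.
{Hi/B/s/M, Hi/E/s/M} → row (6,3) (2,9) (6,5) (6,5)
{Hi/B/s/L, Hi/E/s/L} → row (6,3) (7,2) (6,5) (6,5)
{Hi/B/t/M, Hi/E/t/M} → row (9,3) (2,9) (6,5) (6,5)
{Hi/B/t/L, Hi/E/t/L} → row (9,3) (7,2) (6,5) (6,5)
{Hi/B/q/M, Hi/E/q/M} → row (4,8) (2,9) (6,5) (6,5)
{Hi/B/q/L, Hi/E/q/L} → row (4,8) (7,2) (6,5) (6,5)
{Mid/B/s/M, Mid/B/s/L, Mid/B/t/M, Mid/B/t/L, Mid/B/q/M, Mid/B/q/L, Mid/E/s/M, Mid/E/s/L, Mid/E/t/M, Mid/E/t/L, Mid/E/q/M, Mid/E/q/L} → row (0,7) (0,7) (6,5) (6,5)
{Lo/B/s/M, Lo/B/s/L, Lo/B/t/M, Lo/B/t/L, Lo/B/q/M, Lo/B/q/L} → row (2,2) (2,2) (6,5) (6,5)
{Lo/E/s/M, Lo/E/s/L, Lo/E/t/M, Lo/E/t/L, Lo/E/q/M, Lo/E/q/L} → row (8,5) (8,5) (6,5) (6,5)
That's 9 distinct rows out of 36 strategies.

9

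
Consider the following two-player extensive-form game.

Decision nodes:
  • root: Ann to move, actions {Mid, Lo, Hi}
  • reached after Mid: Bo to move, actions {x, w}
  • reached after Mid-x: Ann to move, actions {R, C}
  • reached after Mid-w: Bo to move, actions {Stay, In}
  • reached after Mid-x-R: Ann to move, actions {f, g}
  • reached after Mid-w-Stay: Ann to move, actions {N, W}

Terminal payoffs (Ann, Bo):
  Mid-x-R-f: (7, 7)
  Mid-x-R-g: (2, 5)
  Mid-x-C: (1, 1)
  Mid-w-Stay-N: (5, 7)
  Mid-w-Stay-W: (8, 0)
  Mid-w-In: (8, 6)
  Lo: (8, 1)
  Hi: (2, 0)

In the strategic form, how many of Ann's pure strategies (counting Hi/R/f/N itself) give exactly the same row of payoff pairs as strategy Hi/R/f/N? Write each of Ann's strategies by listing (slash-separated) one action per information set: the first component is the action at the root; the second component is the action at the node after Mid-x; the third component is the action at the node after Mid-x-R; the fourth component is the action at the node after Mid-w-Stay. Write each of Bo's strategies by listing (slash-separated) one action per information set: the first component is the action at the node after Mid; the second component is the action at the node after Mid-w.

Row for Hi/R/f/N (columns x/Stay, x/In, w/Stay, w/In): (2,0) (2,0) (2,0) (2,0).
Under Hi/R/f/N, Ann's choice at the node after Mid-x and at the node after Mid-x-R and at the node after Mid-w-Stay can never be reached regardless of what Bo does, so varying those choices leaves every outcome unchanged.
Holding the reachable choices fixed and varying the unreachable ones freely already gives 2 × 2 × 2 = 8 equivalent strategies.
No other strategy reproduces this row, so those 8 are the full class: Hi/R/f/N, Hi/R/f/W, Hi/R/g/N, Hi/R/g/W, Hi/C/f/N, Hi/C/f/W, Hi/C/g/N, Hi/C/g/W.

8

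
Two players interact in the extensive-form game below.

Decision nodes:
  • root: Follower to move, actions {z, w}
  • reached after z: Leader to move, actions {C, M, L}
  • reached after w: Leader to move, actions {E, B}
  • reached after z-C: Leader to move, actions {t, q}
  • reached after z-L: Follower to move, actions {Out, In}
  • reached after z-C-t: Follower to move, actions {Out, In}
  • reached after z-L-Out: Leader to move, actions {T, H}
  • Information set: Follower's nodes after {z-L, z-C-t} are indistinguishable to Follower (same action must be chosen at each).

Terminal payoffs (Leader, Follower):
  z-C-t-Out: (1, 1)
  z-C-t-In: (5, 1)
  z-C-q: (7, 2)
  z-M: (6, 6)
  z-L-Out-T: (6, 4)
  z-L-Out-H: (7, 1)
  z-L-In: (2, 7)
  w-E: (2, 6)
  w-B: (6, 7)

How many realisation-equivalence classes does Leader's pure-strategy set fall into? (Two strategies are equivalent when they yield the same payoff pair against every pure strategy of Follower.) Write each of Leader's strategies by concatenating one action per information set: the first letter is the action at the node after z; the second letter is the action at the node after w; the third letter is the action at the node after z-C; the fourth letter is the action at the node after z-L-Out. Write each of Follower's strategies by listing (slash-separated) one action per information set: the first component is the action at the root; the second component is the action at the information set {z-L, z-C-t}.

Leader has 24 pure strategies: CEtT, CEtH, CEqT, CEqH, CBtT, CBtH, CBqT, CBqH, MEtT, MEtH, MEqT, MEqH, MBtT, MBtH, MBqT, MBqH, LEtT, LEtH, LEqT, LEqH, LBtT, LBtH, LBqT, LBqH. Columns: z/Out, z/In, w/Out, w/In.
{CEtT, CEtH} → row (1,1) (5,1) (2,6) (2,6)
{CEqT, CEqH} → row (7,2) (7,2) (2,6) (2,6)
{CBtT, CBtH} → row (1,1) (5,1) (6,7) (6,7)
{CBqT, CBqH} → row (7,2) (7,2) (6,7) (6,7)
{MEtT, MEtH, MEqT, MEqH} → row (6,6) (6,6) (2,6) (2,6)
{MBtT, MBtH, MBqT, MBqH} → row (6,6) (6,6) (6,7) (6,7)
{LEtT, LEqT} → row (6,4) (2,7) (2,6) (2,6)
{LEtH, LEqH} → row (7,1) (2,7) (2,6) (2,6)
{LBtT, LBqT} → row (6,4) (2,7) (6,7) (6,7)
{LBtH, LBqH} → row (7,1) (2,7) (6,7) (6,7)
That's 10 distinct rows out of 24 strategies.

10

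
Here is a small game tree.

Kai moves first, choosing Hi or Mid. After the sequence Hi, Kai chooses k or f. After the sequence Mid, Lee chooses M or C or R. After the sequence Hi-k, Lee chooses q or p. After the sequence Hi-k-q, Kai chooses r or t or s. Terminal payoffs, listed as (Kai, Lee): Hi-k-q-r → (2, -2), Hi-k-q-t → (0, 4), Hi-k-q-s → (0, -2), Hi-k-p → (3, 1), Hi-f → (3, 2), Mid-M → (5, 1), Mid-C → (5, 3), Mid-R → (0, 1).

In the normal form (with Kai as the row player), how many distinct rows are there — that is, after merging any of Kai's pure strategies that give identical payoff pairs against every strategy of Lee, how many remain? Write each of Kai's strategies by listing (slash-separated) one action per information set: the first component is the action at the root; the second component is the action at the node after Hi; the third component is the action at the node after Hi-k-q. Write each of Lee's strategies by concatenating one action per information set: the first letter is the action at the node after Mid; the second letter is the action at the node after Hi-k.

5

Kai has 12 pure strategies: Hi/k/r, Hi/k/t, Hi/k/s, Hi/f/r, Hi/f/t, Hi/f/s, Mid/k/r, Mid/k/t, Mid/k/s, Mid/f/r, Mid/f/t, Mid/f/s. Columns: Mq, Mp, Cq, Cp, Rq, Rp.
{Hi/k/r} → row (2,-2) (3,1) (2,-2) (3,1) (2,-2) (3,1)
{Hi/k/t} → row (0,4) (3,1) (0,4) (3,1) (0,4) (3,1)
{Hi/k/s} → row (0,-2) (3,1) (0,-2) (3,1) (0,-2) (3,1)
{Hi/f/r, Hi/f/t, Hi/f/s} → row (3,2) (3,2) (3,2) (3,2) (3,2) (3,2)
{Mid/k/r, Mid/k/t, Mid/k/s, Mid/f/r, Mid/f/t, Mid/f/s} → row (5,1) (5,1) (5,3) (5,3) (0,1) (0,1)
That's 5 distinct rows out of 12 strategies.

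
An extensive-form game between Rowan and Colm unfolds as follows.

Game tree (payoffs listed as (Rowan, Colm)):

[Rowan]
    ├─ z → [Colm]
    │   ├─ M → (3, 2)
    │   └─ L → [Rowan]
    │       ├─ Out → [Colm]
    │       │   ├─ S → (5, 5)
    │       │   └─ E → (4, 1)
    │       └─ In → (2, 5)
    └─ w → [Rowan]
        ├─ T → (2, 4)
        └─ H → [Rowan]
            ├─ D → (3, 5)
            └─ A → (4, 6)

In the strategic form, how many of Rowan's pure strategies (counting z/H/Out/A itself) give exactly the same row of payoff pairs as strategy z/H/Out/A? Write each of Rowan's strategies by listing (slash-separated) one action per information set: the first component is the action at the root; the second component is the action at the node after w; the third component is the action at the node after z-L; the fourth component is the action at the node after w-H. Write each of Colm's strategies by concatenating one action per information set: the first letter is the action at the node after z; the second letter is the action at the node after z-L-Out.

4

Row for z/H/Out/A (columns MS, ME, LS, LE): (3,2) (3,2) (5,5) (4,1).
Under z/H/Out/A, Rowan's choice at the node after w and at the node after w-H can never be reached regardless of what Colm does, so varying those choices leaves every outcome unchanged.
Holding the reachable choices fixed and varying the unreachable ones freely already gives 2 × 2 = 4 equivalent strategies.
No other strategy reproduces this row, so those 4 are the full class: z/T/Out/D, z/T/Out/A, z/H/Out/D, z/H/Out/A.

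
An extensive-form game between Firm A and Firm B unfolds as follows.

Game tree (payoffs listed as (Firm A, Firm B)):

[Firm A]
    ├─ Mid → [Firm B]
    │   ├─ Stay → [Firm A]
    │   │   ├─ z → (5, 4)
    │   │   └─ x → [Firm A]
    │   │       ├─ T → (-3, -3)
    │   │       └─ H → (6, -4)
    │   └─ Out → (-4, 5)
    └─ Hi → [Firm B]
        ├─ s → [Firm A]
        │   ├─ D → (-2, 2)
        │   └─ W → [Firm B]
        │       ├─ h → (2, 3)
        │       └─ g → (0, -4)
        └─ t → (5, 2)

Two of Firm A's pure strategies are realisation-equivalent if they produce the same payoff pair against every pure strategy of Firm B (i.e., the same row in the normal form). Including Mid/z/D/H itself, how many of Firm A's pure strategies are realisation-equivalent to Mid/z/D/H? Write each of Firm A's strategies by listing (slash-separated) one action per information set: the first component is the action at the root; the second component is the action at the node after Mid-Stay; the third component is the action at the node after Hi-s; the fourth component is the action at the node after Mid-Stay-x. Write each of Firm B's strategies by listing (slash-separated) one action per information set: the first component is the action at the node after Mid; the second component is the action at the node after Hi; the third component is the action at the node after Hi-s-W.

4

Row for Mid/z/D/H (columns Stay/s/h, Stay/s/g, Stay/t/h, Stay/t/g, Out/s/h, Out/s/g, Out/t/h, Out/t/g): (5,4) (5,4) (5,4) (5,4) (-4,5) (-4,5) (-4,5) (-4,5).
Under Mid/z/D/H, Firm A's choice at the node after Hi-s and at the node after Mid-Stay-x can never be reached regardless of what Firm B does, so varying those choices leaves every outcome unchanged.
Holding the reachable choices fixed and varying the unreachable ones freely already gives 2 × 2 = 4 equivalent strategies.
No other strategy reproduces this row, so those 4 are the full class: Mid/z/D/T, Mid/z/D/H, Mid/z/W/T, Mid/z/W/H.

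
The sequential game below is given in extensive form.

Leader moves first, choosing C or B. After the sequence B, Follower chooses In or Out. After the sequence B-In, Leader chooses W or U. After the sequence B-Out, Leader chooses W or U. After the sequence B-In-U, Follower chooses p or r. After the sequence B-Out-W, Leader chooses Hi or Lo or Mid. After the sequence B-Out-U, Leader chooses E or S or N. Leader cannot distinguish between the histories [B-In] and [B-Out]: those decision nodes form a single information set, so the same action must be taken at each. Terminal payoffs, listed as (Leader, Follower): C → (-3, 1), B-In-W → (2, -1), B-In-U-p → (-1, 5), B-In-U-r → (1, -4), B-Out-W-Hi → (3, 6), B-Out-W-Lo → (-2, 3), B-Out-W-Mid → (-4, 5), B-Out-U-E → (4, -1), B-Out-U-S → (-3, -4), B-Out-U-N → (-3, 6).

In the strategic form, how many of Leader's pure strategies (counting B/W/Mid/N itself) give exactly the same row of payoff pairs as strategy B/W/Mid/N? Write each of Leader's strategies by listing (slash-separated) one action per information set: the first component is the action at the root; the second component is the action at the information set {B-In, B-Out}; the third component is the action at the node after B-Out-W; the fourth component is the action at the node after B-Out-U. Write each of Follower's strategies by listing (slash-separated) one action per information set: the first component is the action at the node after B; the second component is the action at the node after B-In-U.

3

Row for B/W/Mid/N (columns In/p, In/r, Out/p, Out/r): (2,-1) (2,-1) (-4,5) (-4,5).
Under B/W/Mid/N, Leader's choice at the node after B-Out-U can never be reached regardless of what Follower does, so varying those choices leaves every outcome unchanged.
Holding the reachable choices fixed and varying the unreachable one freely already gives 3 equivalent strategies.
No other strategy reproduces this row, so those 3 are the full class: B/W/Mid/E, B/W/Mid/S, B/W/Mid/N.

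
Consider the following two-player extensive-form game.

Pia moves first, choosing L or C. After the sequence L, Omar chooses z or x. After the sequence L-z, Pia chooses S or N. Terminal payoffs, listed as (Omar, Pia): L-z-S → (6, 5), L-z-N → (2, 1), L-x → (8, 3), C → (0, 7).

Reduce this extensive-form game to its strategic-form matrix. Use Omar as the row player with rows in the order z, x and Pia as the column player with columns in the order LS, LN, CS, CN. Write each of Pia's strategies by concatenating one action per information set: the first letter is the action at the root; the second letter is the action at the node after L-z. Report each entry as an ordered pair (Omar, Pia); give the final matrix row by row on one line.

z: (6,5) (2,1) (0,7) (0,7) | x: (8,3) (8,3) (0,7) (0,7)

           LS       LN       CS       CN
   z    (6,5)    (2,1)    (0,7)    (0,7)
   x    (8,3)    (8,3)    (0,7)    (0,7)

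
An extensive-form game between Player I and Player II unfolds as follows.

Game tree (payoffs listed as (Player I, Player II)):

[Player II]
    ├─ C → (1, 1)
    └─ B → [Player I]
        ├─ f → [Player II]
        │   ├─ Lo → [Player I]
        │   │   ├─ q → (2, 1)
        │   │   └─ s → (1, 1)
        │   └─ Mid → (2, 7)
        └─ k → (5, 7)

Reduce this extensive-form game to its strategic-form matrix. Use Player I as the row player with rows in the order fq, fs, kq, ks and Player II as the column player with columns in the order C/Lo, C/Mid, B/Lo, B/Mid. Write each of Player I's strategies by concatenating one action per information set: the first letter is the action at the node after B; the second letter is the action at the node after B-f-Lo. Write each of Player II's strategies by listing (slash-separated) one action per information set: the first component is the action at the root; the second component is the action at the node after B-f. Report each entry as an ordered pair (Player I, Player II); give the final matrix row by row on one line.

fq: (1,1) (1,1) (2,1) (2,7) | fs: (1,1) (1,1) (1,1) (2,7) | kq: (1,1) (1,1) (5,7) (5,7) | ks: (1,1) (1,1) (5,7) (5,7)

         C/Lo    C/Mid     B/Lo    B/Mid
  fq    (1,1)    (1,1)    (2,1)    (2,7)
  fs    (1,1)    (1,1)    (1,1)    (2,7)
  kq    (1,1)    (1,1)    (5,7)    (5,7)
  ks    (1,1)    (1,1)    (5,7)    (5,7)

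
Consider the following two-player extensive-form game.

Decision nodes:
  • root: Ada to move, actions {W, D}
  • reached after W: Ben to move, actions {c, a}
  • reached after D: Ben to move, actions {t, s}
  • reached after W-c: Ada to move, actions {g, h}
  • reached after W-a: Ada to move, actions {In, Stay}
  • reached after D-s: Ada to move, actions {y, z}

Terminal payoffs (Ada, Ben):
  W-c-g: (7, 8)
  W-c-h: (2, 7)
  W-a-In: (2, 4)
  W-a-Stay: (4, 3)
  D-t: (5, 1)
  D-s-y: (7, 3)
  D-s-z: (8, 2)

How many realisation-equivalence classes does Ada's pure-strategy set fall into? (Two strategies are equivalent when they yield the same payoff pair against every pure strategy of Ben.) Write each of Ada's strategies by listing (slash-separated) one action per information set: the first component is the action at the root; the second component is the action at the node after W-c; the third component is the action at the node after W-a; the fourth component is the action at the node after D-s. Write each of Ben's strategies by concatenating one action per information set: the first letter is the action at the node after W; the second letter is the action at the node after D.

Ada has 16 pure strategies: W/g/In/y, W/g/In/z, W/g/Stay/y, W/g/Stay/z, W/h/In/y, W/h/In/z, W/h/Stay/y, W/h/Stay/z, D/g/In/y, D/g/In/z, D/g/Stay/y, D/g/Stay/z, D/h/In/y, D/h/In/z, D/h/Stay/y, D/h/Stay/z. Columns: ct, cs, at, as.
{W/g/In/y, W/g/In/z} → row (7,8) (7,8) (2,4) (2,4)
{W/g/Stay/y, W/g/Stay/z} → row (7,8) (7,8) (4,3) (4,3)
{W/h/In/y, W/h/In/z} → row (2,7) (2,7) (2,4) (2,4)
{W/h/Stay/y, W/h/Stay/z} → row (2,7) (2,7) (4,3) (4,3)
{D/g/In/y, D/g/Stay/y, D/h/In/y, D/h/Stay/y} → row (5,1) (7,3) (5,1) (7,3)
{D/g/In/z, D/g/Stay/z, D/h/In/z, D/h/Stay/z} → row (5,1) (8,2) (5,1) (8,2)
That's 6 distinct rows out of 16 strategies.

6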